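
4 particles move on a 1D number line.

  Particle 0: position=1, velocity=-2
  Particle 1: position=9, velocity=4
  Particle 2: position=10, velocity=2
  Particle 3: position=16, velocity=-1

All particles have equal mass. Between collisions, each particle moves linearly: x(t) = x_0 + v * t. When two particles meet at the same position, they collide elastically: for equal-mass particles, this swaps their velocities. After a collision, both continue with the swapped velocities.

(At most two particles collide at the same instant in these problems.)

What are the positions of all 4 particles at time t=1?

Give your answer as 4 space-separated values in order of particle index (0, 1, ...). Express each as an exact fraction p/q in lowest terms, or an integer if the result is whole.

Answer: -1 12 13 15

Derivation:
Collision at t=1/2: particles 1 and 2 swap velocities; positions: p0=0 p1=11 p2=11 p3=31/2; velocities now: v0=-2 v1=2 v2=4 v3=-1
Advance to t=1 (no further collisions before then); velocities: v0=-2 v1=2 v2=4 v3=-1; positions = -1 12 13 15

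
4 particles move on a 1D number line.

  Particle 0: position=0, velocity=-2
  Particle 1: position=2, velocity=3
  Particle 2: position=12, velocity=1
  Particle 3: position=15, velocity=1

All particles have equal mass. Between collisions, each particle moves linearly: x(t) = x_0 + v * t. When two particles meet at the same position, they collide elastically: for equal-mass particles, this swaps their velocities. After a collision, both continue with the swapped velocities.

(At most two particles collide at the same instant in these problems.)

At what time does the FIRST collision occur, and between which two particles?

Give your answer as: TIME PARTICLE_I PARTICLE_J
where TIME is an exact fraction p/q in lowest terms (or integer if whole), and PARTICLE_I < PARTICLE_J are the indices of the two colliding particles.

Pair (0,1): pos 0,2 vel -2,3 -> not approaching (rel speed -5 <= 0)
Pair (1,2): pos 2,12 vel 3,1 -> gap=10, closing at 2/unit, collide at t=5
Pair (2,3): pos 12,15 vel 1,1 -> not approaching (rel speed 0 <= 0)
Earliest collision: t=5 between 1 and 2

Answer: 5 1 2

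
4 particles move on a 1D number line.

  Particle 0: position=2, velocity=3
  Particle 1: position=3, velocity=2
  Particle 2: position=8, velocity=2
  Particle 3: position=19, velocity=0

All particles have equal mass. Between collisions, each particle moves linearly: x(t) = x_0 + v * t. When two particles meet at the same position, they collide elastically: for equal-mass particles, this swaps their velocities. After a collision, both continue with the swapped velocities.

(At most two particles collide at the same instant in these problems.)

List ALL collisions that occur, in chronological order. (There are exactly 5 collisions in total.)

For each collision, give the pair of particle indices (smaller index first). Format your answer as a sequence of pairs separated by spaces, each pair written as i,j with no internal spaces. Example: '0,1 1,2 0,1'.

Collision at t=1: particles 0 and 1 swap velocities; positions: p0=5 p1=5 p2=10 p3=19; velocities now: v0=2 v1=3 v2=2 v3=0
Collision at t=11/2: particles 2 and 3 swap velocities; positions: p0=14 p1=37/2 p2=19 p3=19; velocities now: v0=2 v1=3 v2=0 v3=2
Collision at t=17/3: particles 1 and 2 swap velocities; positions: p0=43/3 p1=19 p2=19 p3=58/3; velocities now: v0=2 v1=0 v2=3 v3=2
Collision at t=6: particles 2 and 3 swap velocities; positions: p0=15 p1=19 p2=20 p3=20; velocities now: v0=2 v1=0 v2=2 v3=3
Collision at t=8: particles 0 and 1 swap velocities; positions: p0=19 p1=19 p2=24 p3=26; velocities now: v0=0 v1=2 v2=2 v3=3

Answer: 0,1 2,3 1,2 2,3 0,1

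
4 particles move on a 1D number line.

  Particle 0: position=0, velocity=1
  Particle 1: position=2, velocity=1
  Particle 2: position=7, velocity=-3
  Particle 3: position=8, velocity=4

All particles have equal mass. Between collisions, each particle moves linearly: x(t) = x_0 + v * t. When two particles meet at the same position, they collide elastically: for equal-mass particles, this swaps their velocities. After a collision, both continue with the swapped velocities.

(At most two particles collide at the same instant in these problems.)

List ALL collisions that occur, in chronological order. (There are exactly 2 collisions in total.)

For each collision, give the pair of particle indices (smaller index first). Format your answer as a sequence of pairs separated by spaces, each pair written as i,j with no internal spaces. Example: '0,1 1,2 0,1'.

Collision at t=5/4: particles 1 and 2 swap velocities; positions: p0=5/4 p1=13/4 p2=13/4 p3=13; velocities now: v0=1 v1=-3 v2=1 v3=4
Collision at t=7/4: particles 0 and 1 swap velocities; positions: p0=7/4 p1=7/4 p2=15/4 p3=15; velocities now: v0=-3 v1=1 v2=1 v3=4

Answer: 1,2 0,1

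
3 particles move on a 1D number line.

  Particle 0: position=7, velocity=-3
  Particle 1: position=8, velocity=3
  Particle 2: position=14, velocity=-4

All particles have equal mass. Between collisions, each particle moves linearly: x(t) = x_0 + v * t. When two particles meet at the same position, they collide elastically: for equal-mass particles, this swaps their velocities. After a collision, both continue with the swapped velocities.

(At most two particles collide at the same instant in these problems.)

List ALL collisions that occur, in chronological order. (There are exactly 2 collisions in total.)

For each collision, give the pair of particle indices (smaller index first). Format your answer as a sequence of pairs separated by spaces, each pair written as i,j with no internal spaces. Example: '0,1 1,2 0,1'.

Answer: 1,2 0,1

Derivation:
Collision at t=6/7: particles 1 and 2 swap velocities; positions: p0=31/7 p1=74/7 p2=74/7; velocities now: v0=-3 v1=-4 v2=3
Collision at t=7: particles 0 and 1 swap velocities; positions: p0=-14 p1=-14 p2=29; velocities now: v0=-4 v1=-3 v2=3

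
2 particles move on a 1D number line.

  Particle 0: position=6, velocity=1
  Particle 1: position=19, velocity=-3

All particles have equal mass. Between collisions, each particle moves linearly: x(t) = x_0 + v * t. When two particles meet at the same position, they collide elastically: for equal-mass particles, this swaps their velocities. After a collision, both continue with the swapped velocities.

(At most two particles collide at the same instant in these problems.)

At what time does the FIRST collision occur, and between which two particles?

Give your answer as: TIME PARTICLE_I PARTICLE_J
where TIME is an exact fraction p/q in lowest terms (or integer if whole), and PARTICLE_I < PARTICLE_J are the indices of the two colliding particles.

Answer: 13/4 0 1

Derivation:
Pair (0,1): pos 6,19 vel 1,-3 -> gap=13, closing at 4/unit, collide at t=13/4
Earliest collision: t=13/4 between 0 and 1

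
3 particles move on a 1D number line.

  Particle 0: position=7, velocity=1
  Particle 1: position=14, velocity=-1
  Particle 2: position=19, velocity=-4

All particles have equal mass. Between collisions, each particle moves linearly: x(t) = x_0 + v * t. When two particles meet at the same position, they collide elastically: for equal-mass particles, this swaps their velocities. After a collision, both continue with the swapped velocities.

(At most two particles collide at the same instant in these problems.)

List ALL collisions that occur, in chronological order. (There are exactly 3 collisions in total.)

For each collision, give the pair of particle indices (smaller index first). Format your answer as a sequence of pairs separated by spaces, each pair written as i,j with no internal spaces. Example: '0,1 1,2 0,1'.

Collision at t=5/3: particles 1 and 2 swap velocities; positions: p0=26/3 p1=37/3 p2=37/3; velocities now: v0=1 v1=-4 v2=-1
Collision at t=12/5: particles 0 and 1 swap velocities; positions: p0=47/5 p1=47/5 p2=58/5; velocities now: v0=-4 v1=1 v2=-1
Collision at t=7/2: particles 1 and 2 swap velocities; positions: p0=5 p1=21/2 p2=21/2; velocities now: v0=-4 v1=-1 v2=1

Answer: 1,2 0,1 1,2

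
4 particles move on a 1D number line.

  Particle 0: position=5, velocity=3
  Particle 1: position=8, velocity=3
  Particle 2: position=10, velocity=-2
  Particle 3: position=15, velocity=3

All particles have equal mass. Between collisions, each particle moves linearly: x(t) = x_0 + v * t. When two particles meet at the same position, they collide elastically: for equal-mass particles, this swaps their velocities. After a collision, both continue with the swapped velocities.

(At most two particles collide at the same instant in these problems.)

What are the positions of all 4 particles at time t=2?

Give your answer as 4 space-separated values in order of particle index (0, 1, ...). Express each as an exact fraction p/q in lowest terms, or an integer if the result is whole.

Collision at t=2/5: particles 1 and 2 swap velocities; positions: p0=31/5 p1=46/5 p2=46/5 p3=81/5; velocities now: v0=3 v1=-2 v2=3 v3=3
Collision at t=1: particles 0 and 1 swap velocities; positions: p0=8 p1=8 p2=11 p3=18; velocities now: v0=-2 v1=3 v2=3 v3=3
Advance to t=2 (no further collisions before then); velocities: v0=-2 v1=3 v2=3 v3=3; positions = 6 11 14 21

Answer: 6 11 14 21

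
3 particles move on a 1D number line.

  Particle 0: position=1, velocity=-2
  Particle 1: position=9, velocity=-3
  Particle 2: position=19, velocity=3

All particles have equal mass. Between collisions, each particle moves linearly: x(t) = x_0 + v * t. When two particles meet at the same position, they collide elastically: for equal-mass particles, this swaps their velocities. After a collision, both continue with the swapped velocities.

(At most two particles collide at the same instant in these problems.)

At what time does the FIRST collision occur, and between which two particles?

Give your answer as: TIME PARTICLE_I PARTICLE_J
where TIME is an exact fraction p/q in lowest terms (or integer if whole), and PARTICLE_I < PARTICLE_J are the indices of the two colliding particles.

Pair (0,1): pos 1,9 vel -2,-3 -> gap=8, closing at 1/unit, collide at t=8
Pair (1,2): pos 9,19 vel -3,3 -> not approaching (rel speed -6 <= 0)
Earliest collision: t=8 between 0 and 1

Answer: 8 0 1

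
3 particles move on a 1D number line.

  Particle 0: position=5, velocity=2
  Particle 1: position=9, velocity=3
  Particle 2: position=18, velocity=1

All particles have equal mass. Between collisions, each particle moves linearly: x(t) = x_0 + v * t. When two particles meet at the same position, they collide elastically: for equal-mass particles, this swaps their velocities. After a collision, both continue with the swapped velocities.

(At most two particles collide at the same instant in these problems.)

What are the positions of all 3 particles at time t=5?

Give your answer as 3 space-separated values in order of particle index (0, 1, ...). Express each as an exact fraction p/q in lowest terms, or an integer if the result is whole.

Answer: 15 23 24

Derivation:
Collision at t=9/2: particles 1 and 2 swap velocities; positions: p0=14 p1=45/2 p2=45/2; velocities now: v0=2 v1=1 v2=3
Advance to t=5 (no further collisions before then); velocities: v0=2 v1=1 v2=3; positions = 15 23 24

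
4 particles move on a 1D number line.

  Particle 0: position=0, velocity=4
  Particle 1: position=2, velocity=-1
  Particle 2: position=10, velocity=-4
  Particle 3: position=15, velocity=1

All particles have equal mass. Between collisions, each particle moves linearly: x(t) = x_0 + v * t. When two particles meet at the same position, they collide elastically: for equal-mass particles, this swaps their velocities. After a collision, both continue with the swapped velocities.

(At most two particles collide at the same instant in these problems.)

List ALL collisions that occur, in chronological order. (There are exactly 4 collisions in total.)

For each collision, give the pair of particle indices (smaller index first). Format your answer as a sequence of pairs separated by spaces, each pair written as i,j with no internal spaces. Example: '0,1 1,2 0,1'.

Collision at t=2/5: particles 0 and 1 swap velocities; positions: p0=8/5 p1=8/5 p2=42/5 p3=77/5; velocities now: v0=-1 v1=4 v2=-4 v3=1
Collision at t=5/4: particles 1 and 2 swap velocities; positions: p0=3/4 p1=5 p2=5 p3=65/4; velocities now: v0=-1 v1=-4 v2=4 v3=1
Collision at t=8/3: particles 0 and 1 swap velocities; positions: p0=-2/3 p1=-2/3 p2=32/3 p3=53/3; velocities now: v0=-4 v1=-1 v2=4 v3=1
Collision at t=5: particles 2 and 3 swap velocities; positions: p0=-10 p1=-3 p2=20 p3=20; velocities now: v0=-4 v1=-1 v2=1 v3=4

Answer: 0,1 1,2 0,1 2,3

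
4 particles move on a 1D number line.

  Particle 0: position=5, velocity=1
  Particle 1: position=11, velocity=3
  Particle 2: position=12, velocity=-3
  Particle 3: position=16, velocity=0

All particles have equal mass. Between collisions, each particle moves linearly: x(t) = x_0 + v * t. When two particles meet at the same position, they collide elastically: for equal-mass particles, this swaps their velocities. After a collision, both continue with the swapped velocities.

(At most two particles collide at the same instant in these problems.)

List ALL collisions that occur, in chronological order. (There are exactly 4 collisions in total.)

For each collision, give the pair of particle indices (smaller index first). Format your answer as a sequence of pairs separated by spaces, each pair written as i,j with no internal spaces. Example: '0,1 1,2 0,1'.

Collision at t=1/6: particles 1 and 2 swap velocities; positions: p0=31/6 p1=23/2 p2=23/2 p3=16; velocities now: v0=1 v1=-3 v2=3 v3=0
Collision at t=5/3: particles 2 and 3 swap velocities; positions: p0=20/3 p1=7 p2=16 p3=16; velocities now: v0=1 v1=-3 v2=0 v3=3
Collision at t=7/4: particles 0 and 1 swap velocities; positions: p0=27/4 p1=27/4 p2=16 p3=65/4; velocities now: v0=-3 v1=1 v2=0 v3=3
Collision at t=11: particles 1 and 2 swap velocities; positions: p0=-21 p1=16 p2=16 p3=44; velocities now: v0=-3 v1=0 v2=1 v3=3

Answer: 1,2 2,3 0,1 1,2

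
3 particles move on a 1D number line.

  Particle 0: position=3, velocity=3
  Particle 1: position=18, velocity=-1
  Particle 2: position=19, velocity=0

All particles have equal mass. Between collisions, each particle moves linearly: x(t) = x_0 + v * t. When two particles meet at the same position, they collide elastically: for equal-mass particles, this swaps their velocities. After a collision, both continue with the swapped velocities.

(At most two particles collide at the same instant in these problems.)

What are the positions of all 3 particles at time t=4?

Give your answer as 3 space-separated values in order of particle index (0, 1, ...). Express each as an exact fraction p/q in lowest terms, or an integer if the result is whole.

Answer: 14 15 19

Derivation:
Collision at t=15/4: particles 0 and 1 swap velocities; positions: p0=57/4 p1=57/4 p2=19; velocities now: v0=-1 v1=3 v2=0
Advance to t=4 (no further collisions before then); velocities: v0=-1 v1=3 v2=0; positions = 14 15 19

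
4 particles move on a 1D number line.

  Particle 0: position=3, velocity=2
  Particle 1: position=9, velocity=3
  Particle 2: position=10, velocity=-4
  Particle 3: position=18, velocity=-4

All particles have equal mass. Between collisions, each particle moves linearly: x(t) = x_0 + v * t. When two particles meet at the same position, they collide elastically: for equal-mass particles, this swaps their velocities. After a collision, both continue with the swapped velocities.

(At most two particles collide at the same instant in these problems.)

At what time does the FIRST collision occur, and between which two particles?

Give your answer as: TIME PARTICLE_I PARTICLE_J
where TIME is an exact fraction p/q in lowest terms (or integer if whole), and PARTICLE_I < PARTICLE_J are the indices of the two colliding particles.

Answer: 1/7 1 2

Derivation:
Pair (0,1): pos 3,9 vel 2,3 -> not approaching (rel speed -1 <= 0)
Pair (1,2): pos 9,10 vel 3,-4 -> gap=1, closing at 7/unit, collide at t=1/7
Pair (2,3): pos 10,18 vel -4,-4 -> not approaching (rel speed 0 <= 0)
Earliest collision: t=1/7 between 1 and 2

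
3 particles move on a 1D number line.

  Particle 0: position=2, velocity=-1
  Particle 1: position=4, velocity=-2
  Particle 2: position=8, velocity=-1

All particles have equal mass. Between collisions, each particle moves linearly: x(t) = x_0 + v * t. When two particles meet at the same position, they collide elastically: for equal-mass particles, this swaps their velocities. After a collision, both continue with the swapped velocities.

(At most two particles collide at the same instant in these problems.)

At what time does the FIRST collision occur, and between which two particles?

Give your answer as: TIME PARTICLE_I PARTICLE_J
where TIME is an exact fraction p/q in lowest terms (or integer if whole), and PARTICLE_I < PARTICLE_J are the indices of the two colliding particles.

Answer: 2 0 1

Derivation:
Pair (0,1): pos 2,4 vel -1,-2 -> gap=2, closing at 1/unit, collide at t=2
Pair (1,2): pos 4,8 vel -2,-1 -> not approaching (rel speed -1 <= 0)
Earliest collision: t=2 between 0 and 1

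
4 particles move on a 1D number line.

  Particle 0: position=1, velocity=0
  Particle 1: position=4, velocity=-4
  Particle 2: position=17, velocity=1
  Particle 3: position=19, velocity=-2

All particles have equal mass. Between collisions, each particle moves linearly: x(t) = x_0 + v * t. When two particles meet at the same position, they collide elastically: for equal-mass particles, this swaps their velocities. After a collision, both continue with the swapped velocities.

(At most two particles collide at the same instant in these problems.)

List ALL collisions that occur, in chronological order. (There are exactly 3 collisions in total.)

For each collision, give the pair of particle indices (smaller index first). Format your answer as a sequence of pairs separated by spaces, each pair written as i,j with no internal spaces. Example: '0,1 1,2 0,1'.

Answer: 2,3 0,1 1,2

Derivation:
Collision at t=2/3: particles 2 and 3 swap velocities; positions: p0=1 p1=4/3 p2=53/3 p3=53/3; velocities now: v0=0 v1=-4 v2=-2 v3=1
Collision at t=3/4: particles 0 and 1 swap velocities; positions: p0=1 p1=1 p2=35/2 p3=71/4; velocities now: v0=-4 v1=0 v2=-2 v3=1
Collision at t=9: particles 1 and 2 swap velocities; positions: p0=-32 p1=1 p2=1 p3=26; velocities now: v0=-4 v1=-2 v2=0 v3=1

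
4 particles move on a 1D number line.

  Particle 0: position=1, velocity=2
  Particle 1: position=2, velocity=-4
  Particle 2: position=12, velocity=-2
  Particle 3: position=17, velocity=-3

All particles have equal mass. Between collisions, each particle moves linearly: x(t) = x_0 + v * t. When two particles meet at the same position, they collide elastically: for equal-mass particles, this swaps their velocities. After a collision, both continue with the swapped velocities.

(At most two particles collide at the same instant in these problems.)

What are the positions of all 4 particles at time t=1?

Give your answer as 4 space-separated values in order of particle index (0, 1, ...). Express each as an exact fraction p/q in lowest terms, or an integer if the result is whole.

Collision at t=1/6: particles 0 and 1 swap velocities; positions: p0=4/3 p1=4/3 p2=35/3 p3=33/2; velocities now: v0=-4 v1=2 v2=-2 v3=-3
Advance to t=1 (no further collisions before then); velocities: v0=-4 v1=2 v2=-2 v3=-3; positions = -2 3 10 14

Answer: -2 3 10 14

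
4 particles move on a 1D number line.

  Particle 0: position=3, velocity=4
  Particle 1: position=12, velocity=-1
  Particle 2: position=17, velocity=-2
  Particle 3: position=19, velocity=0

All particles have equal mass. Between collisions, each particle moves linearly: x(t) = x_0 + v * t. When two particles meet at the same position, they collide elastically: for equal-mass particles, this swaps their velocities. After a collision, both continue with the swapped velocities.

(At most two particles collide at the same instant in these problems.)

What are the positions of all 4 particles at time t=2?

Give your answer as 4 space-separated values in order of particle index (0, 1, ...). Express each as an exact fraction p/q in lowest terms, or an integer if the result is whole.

Answer: 10 11 13 19

Derivation:
Collision at t=9/5: particles 0 and 1 swap velocities; positions: p0=51/5 p1=51/5 p2=67/5 p3=19; velocities now: v0=-1 v1=4 v2=-2 v3=0
Advance to t=2 (no further collisions before then); velocities: v0=-1 v1=4 v2=-2 v3=0; positions = 10 11 13 19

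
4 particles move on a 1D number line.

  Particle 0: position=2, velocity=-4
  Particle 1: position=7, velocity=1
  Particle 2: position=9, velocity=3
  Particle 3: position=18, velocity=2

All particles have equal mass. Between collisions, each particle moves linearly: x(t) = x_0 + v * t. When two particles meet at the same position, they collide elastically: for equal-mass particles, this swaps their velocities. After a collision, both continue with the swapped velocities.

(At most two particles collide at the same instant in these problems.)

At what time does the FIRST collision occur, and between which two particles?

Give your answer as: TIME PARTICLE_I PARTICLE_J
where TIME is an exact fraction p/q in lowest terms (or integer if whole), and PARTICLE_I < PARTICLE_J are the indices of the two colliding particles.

Pair (0,1): pos 2,7 vel -4,1 -> not approaching (rel speed -5 <= 0)
Pair (1,2): pos 7,9 vel 1,3 -> not approaching (rel speed -2 <= 0)
Pair (2,3): pos 9,18 vel 3,2 -> gap=9, closing at 1/unit, collide at t=9
Earliest collision: t=9 between 2 and 3

Answer: 9 2 3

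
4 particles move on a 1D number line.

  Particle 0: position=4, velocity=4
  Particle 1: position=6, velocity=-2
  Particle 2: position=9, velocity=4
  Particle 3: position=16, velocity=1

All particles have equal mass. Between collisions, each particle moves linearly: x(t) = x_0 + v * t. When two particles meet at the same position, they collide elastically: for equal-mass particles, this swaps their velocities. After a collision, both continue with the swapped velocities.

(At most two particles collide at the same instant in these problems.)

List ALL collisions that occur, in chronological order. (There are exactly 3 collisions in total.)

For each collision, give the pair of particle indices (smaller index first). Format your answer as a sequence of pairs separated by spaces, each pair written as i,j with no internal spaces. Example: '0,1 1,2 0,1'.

Collision at t=1/3: particles 0 and 1 swap velocities; positions: p0=16/3 p1=16/3 p2=31/3 p3=49/3; velocities now: v0=-2 v1=4 v2=4 v3=1
Collision at t=7/3: particles 2 and 3 swap velocities; positions: p0=4/3 p1=40/3 p2=55/3 p3=55/3; velocities now: v0=-2 v1=4 v2=1 v3=4
Collision at t=4: particles 1 and 2 swap velocities; positions: p0=-2 p1=20 p2=20 p3=25; velocities now: v0=-2 v1=1 v2=4 v3=4

Answer: 0,1 2,3 1,2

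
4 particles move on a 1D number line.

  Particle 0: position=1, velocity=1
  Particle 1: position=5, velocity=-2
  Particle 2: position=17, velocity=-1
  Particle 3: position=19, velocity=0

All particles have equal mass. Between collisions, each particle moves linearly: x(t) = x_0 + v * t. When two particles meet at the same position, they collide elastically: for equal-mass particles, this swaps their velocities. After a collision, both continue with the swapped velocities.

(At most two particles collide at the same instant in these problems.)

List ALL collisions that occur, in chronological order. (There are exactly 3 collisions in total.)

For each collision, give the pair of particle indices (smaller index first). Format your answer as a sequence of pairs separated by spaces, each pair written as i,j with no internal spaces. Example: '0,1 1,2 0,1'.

Collision at t=4/3: particles 0 and 1 swap velocities; positions: p0=7/3 p1=7/3 p2=47/3 p3=19; velocities now: v0=-2 v1=1 v2=-1 v3=0
Collision at t=8: particles 1 and 2 swap velocities; positions: p0=-11 p1=9 p2=9 p3=19; velocities now: v0=-2 v1=-1 v2=1 v3=0
Collision at t=18: particles 2 and 3 swap velocities; positions: p0=-31 p1=-1 p2=19 p3=19; velocities now: v0=-2 v1=-1 v2=0 v3=1

Answer: 0,1 1,2 2,3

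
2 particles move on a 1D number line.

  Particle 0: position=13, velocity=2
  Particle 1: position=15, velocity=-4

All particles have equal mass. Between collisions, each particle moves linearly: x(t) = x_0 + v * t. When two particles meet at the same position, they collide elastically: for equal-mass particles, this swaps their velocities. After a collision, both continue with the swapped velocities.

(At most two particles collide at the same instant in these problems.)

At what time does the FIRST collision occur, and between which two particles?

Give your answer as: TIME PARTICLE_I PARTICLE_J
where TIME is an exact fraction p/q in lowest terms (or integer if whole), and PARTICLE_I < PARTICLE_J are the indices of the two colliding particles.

Answer: 1/3 0 1

Derivation:
Pair (0,1): pos 13,15 vel 2,-4 -> gap=2, closing at 6/unit, collide at t=1/3
Earliest collision: t=1/3 between 0 and 1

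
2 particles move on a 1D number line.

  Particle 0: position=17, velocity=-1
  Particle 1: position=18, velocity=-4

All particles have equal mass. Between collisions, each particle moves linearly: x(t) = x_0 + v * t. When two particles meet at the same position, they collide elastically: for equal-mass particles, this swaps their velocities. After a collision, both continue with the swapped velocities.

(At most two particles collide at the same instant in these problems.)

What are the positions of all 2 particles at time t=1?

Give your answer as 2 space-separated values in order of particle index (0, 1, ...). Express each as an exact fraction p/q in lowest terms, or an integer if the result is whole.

Answer: 14 16

Derivation:
Collision at t=1/3: particles 0 and 1 swap velocities; positions: p0=50/3 p1=50/3; velocities now: v0=-4 v1=-1
Advance to t=1 (no further collisions before then); velocities: v0=-4 v1=-1; positions = 14 16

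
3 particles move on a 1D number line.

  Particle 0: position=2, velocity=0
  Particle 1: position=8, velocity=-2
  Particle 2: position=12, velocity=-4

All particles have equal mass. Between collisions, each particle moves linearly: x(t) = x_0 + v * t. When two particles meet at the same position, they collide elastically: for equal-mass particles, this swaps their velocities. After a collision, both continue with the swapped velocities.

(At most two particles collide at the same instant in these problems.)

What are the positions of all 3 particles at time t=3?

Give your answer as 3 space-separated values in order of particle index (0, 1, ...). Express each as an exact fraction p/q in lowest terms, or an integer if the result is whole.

Collision at t=2: particles 1 and 2 swap velocities; positions: p0=2 p1=4 p2=4; velocities now: v0=0 v1=-4 v2=-2
Collision at t=5/2: particles 0 and 1 swap velocities; positions: p0=2 p1=2 p2=3; velocities now: v0=-4 v1=0 v2=-2
Collision at t=3: particles 1 and 2 swap velocities; positions: p0=0 p1=2 p2=2; velocities now: v0=-4 v1=-2 v2=0
Advance to t=3 (no further collisions before then); velocities: v0=-4 v1=-2 v2=0; positions = 0 2 2

Answer: 0 2 2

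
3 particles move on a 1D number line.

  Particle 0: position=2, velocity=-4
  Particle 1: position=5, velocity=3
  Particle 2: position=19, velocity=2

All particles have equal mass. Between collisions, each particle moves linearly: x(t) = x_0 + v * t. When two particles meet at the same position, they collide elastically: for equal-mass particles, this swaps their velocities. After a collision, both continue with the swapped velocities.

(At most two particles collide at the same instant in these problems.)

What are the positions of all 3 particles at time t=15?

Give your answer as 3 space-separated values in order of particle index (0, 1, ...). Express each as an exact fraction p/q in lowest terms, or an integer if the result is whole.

Answer: -58 49 50

Derivation:
Collision at t=14: particles 1 and 2 swap velocities; positions: p0=-54 p1=47 p2=47; velocities now: v0=-4 v1=2 v2=3
Advance to t=15 (no further collisions before then); velocities: v0=-4 v1=2 v2=3; positions = -58 49 50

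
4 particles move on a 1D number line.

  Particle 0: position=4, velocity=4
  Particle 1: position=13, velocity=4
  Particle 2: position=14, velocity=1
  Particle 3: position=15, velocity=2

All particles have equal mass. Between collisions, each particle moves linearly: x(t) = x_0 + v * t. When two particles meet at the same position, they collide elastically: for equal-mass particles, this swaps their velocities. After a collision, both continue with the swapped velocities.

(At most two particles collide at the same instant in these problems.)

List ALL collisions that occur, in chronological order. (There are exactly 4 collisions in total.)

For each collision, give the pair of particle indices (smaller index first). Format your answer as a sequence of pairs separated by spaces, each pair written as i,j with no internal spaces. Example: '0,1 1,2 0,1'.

Collision at t=1/3: particles 1 and 2 swap velocities; positions: p0=16/3 p1=43/3 p2=43/3 p3=47/3; velocities now: v0=4 v1=1 v2=4 v3=2
Collision at t=1: particles 2 and 3 swap velocities; positions: p0=8 p1=15 p2=17 p3=17; velocities now: v0=4 v1=1 v2=2 v3=4
Collision at t=10/3: particles 0 and 1 swap velocities; positions: p0=52/3 p1=52/3 p2=65/3 p3=79/3; velocities now: v0=1 v1=4 v2=2 v3=4
Collision at t=11/2: particles 1 and 2 swap velocities; positions: p0=39/2 p1=26 p2=26 p3=35; velocities now: v0=1 v1=2 v2=4 v3=4

Answer: 1,2 2,3 0,1 1,2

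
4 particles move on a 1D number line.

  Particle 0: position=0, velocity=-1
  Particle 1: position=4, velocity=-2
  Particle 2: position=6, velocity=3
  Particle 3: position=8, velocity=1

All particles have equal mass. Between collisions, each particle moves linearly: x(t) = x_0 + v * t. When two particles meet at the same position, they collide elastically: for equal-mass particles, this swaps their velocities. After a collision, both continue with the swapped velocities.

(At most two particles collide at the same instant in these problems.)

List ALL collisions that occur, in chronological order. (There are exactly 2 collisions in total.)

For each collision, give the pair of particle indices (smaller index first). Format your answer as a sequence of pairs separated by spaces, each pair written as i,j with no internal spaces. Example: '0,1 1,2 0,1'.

Answer: 2,3 0,1

Derivation:
Collision at t=1: particles 2 and 3 swap velocities; positions: p0=-1 p1=2 p2=9 p3=9; velocities now: v0=-1 v1=-2 v2=1 v3=3
Collision at t=4: particles 0 and 1 swap velocities; positions: p0=-4 p1=-4 p2=12 p3=18; velocities now: v0=-2 v1=-1 v2=1 v3=3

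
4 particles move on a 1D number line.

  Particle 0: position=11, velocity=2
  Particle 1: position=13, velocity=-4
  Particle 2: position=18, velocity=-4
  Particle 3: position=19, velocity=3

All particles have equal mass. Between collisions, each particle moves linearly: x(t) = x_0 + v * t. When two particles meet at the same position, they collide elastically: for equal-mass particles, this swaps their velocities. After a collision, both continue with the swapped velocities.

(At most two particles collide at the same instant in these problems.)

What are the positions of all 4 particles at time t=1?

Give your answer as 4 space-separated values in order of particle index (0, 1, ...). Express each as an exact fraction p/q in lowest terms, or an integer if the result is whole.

Collision at t=1/3: particles 0 and 1 swap velocities; positions: p0=35/3 p1=35/3 p2=50/3 p3=20; velocities now: v0=-4 v1=2 v2=-4 v3=3
Advance to t=1 (no further collisions before then); velocities: v0=-4 v1=2 v2=-4 v3=3; positions = 9 13 14 22

Answer: 9 13 14 22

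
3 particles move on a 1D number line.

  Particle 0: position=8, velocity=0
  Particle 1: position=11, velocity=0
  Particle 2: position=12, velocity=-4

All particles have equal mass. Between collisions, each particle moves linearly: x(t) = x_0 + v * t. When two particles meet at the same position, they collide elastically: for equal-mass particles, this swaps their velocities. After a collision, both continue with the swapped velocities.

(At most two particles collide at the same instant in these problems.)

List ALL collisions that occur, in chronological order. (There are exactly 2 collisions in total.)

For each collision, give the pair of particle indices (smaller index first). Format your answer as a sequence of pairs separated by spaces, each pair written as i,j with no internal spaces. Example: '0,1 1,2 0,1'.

Answer: 1,2 0,1

Derivation:
Collision at t=1/4: particles 1 and 2 swap velocities; positions: p0=8 p1=11 p2=11; velocities now: v0=0 v1=-4 v2=0
Collision at t=1: particles 0 and 1 swap velocities; positions: p0=8 p1=8 p2=11; velocities now: v0=-4 v1=0 v2=0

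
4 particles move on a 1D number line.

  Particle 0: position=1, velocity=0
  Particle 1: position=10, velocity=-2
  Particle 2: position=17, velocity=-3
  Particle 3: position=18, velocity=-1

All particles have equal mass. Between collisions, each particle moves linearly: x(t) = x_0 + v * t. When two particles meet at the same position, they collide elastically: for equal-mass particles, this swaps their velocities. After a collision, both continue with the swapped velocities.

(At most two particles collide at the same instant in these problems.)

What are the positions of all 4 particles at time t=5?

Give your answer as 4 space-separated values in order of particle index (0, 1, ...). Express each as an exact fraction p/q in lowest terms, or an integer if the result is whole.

Answer: 0 1 2 13

Derivation:
Collision at t=9/2: particles 0 and 1 swap velocities; positions: p0=1 p1=1 p2=7/2 p3=27/2; velocities now: v0=-2 v1=0 v2=-3 v3=-1
Advance to t=5 (no further collisions before then); velocities: v0=-2 v1=0 v2=-3 v3=-1; positions = 0 1 2 13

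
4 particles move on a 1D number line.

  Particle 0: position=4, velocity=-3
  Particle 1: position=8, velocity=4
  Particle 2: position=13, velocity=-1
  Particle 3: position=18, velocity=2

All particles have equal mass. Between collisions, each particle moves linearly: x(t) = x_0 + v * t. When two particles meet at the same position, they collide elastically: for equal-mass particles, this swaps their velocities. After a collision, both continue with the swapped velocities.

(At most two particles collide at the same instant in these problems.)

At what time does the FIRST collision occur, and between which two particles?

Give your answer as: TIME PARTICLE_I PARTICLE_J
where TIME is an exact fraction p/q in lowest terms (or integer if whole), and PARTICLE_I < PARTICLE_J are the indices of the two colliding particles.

Answer: 1 1 2

Derivation:
Pair (0,1): pos 4,8 vel -3,4 -> not approaching (rel speed -7 <= 0)
Pair (1,2): pos 8,13 vel 4,-1 -> gap=5, closing at 5/unit, collide at t=1
Pair (2,3): pos 13,18 vel -1,2 -> not approaching (rel speed -3 <= 0)
Earliest collision: t=1 between 1 and 2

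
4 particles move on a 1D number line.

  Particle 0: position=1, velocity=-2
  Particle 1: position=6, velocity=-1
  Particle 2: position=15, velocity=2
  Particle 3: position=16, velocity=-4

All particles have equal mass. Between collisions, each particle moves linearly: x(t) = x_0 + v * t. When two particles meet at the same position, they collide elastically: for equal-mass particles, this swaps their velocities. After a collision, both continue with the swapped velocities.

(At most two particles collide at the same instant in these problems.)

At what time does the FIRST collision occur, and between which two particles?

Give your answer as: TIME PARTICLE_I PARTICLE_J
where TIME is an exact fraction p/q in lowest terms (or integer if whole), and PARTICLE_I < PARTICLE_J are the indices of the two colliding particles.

Pair (0,1): pos 1,6 vel -2,-1 -> not approaching (rel speed -1 <= 0)
Pair (1,2): pos 6,15 vel -1,2 -> not approaching (rel speed -3 <= 0)
Pair (2,3): pos 15,16 vel 2,-4 -> gap=1, closing at 6/unit, collide at t=1/6
Earliest collision: t=1/6 between 2 and 3

Answer: 1/6 2 3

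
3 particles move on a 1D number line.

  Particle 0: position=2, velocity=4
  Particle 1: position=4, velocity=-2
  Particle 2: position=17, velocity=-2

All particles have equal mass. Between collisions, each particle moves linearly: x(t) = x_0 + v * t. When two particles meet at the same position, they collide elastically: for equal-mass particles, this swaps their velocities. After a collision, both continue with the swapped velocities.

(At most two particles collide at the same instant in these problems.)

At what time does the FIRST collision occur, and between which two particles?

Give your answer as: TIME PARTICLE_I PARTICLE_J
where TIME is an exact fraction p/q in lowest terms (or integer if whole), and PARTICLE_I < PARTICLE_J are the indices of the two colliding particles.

Answer: 1/3 0 1

Derivation:
Pair (0,1): pos 2,4 vel 4,-2 -> gap=2, closing at 6/unit, collide at t=1/3
Pair (1,2): pos 4,17 vel -2,-2 -> not approaching (rel speed 0 <= 0)
Earliest collision: t=1/3 between 0 and 1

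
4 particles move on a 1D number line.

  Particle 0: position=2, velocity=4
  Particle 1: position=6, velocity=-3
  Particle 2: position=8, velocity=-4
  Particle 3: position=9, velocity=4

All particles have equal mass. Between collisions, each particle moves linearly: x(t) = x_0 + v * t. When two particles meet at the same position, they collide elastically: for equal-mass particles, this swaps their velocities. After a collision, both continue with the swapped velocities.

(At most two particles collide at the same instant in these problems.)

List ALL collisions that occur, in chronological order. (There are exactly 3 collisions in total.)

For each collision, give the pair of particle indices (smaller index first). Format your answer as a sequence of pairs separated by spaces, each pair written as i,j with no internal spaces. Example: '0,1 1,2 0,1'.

Collision at t=4/7: particles 0 and 1 swap velocities; positions: p0=30/7 p1=30/7 p2=40/7 p3=79/7; velocities now: v0=-3 v1=4 v2=-4 v3=4
Collision at t=3/4: particles 1 and 2 swap velocities; positions: p0=15/4 p1=5 p2=5 p3=12; velocities now: v0=-3 v1=-4 v2=4 v3=4
Collision at t=2: particles 0 and 1 swap velocities; positions: p0=0 p1=0 p2=10 p3=17; velocities now: v0=-4 v1=-3 v2=4 v3=4

Answer: 0,1 1,2 0,1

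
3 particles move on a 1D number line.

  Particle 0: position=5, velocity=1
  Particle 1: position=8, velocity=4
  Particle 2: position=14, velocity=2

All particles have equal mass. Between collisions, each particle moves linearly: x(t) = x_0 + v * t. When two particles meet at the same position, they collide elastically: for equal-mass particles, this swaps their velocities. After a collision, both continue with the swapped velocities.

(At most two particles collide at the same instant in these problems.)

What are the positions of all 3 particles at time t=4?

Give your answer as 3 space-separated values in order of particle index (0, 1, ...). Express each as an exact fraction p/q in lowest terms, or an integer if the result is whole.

Collision at t=3: particles 1 and 2 swap velocities; positions: p0=8 p1=20 p2=20; velocities now: v0=1 v1=2 v2=4
Advance to t=4 (no further collisions before then); velocities: v0=1 v1=2 v2=4; positions = 9 22 24

Answer: 9 22 24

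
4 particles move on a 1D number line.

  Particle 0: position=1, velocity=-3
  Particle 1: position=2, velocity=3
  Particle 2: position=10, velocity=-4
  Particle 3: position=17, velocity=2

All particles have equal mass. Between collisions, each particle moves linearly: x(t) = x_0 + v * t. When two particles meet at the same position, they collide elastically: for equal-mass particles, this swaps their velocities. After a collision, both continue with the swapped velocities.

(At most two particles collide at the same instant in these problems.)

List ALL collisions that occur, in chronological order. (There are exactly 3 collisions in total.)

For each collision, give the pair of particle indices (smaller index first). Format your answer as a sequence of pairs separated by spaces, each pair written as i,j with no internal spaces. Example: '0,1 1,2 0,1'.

Collision at t=8/7: particles 1 and 2 swap velocities; positions: p0=-17/7 p1=38/7 p2=38/7 p3=135/7; velocities now: v0=-3 v1=-4 v2=3 v3=2
Collision at t=9: particles 0 and 1 swap velocities; positions: p0=-26 p1=-26 p2=29 p3=35; velocities now: v0=-4 v1=-3 v2=3 v3=2
Collision at t=15: particles 2 and 3 swap velocities; positions: p0=-50 p1=-44 p2=47 p3=47; velocities now: v0=-4 v1=-3 v2=2 v3=3

Answer: 1,2 0,1 2,3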